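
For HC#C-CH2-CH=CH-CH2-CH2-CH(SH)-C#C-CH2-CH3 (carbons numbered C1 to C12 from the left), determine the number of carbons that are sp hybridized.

4

C1: sp ✓
C2: sp ✓
C3: sp3
C4: sp2
C5: sp2
C6: sp3
C7: sp3
C8: sp3
C9: sp ✓
C10: sp ✓
C11: sp3
C12: sp3
C1, C2, C9, C10 → 4 sp carbons.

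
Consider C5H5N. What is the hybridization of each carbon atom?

sp²

Each carbon atom is sp2: 3 σ bonds, plus one π bond, 3 electron-density regions.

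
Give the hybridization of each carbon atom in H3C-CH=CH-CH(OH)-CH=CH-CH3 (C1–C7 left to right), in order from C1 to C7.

C1 sp3, C2 sp2, C3 sp2, C4 sp3, C5 sp2, C6 sp2, C7 sp3

C1: 4 σ bonds; 4 regions of electron density → sp3.
C2 (3 σ bonds, plus one π bond) has steric number 3: sp2.
C3 (3 σ bonds, plus one π bond) has steric number 3: sp2.
C4 (4 σ bonds) has steric number 4: sp3.
C5: 3 σ bonds, plus one π bond; 3 regions of electron density → sp2.
C6 has 3 σ bonds, plus one π bond: steric number 3 → sp2.
C7 (4 σ bonds) has steric number 4: sp3.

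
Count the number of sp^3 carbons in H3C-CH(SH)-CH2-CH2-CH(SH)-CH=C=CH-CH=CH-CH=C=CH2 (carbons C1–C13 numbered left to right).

C1: sp3 ✓
C2: sp3 ✓
C3: sp3 ✓
C4: sp3 ✓
C5: sp3 ✓
C6: sp2
C7: sp
C8: sp2
C9: sp2
C10: sp2
C11: sp2
C12: sp
C13: sp2
C1, C2, C3, C4, C5 → 5 sp3 carbons.

5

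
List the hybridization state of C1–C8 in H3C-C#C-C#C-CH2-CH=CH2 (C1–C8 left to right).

C1: 4 σ bonds — 4 electron domains, sp3.
C2 (2 σ bonds, plus two π bonds) has steric number 2: sp.
C3: 2 σ bonds, plus two π bonds — 2 electron domains, sp.
C4: 2 σ bonds, plus two π bonds; 2 regions of electron density → sp.
C5 — 2 σ bonds, plus two π bonds. Steric number 2, so sp.
C6 (4 σ bonds) has steric number 4: sp3.
C7 carries 3 σ bonds, plus one π bond, giving a steric number of 3, so it is sp2.
C8 carries 3 σ bonds, plus one π bond, giving a steric number of 3, so it is sp2.

C1 sp3, C2 sp, C3 sp, C4 sp, C5 sp, C6 sp3, C7 sp2, C8 sp2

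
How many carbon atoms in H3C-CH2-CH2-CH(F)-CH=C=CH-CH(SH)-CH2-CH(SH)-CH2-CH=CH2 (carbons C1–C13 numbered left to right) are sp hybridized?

C1: sp3
C2: sp3
C3: sp3
C4: sp3
C5: sp2
C6: sp ✓
C7: sp2
C8: sp3
C9: sp3
C10: sp3
C11: sp3
C12: sp2
C13: sp2
C6 → 1 sp carbon.

1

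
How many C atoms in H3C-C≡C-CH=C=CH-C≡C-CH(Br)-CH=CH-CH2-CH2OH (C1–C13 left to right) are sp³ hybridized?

4

C1: sp3 ✓
C2: sp
C3: sp
C4: sp2
C5: sp
C6: sp2
C7: sp
C8: sp
C9: sp3 ✓
C10: sp2
C11: sp2
C12: sp3 ✓
C13: sp3 ✓
C1, C9, C12, C13 → 4 sp3 carbons.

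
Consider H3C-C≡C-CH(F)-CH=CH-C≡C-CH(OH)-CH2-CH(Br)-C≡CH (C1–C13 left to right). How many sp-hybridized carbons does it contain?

6

C1: sp3
C2: sp ✓
C3: sp ✓
C4: sp3
C5: sp2
C6: sp2
C7: sp ✓
C8: sp ✓
C9: sp3
C10: sp3
C11: sp3
C12: sp ✓
C13: sp ✓
C2, C3, C7, C8, C12, C13 → 6 sp carbons.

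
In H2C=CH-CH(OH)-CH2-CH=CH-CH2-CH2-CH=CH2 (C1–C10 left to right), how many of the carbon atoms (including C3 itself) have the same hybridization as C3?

C3 is sp3 (only σ bonds).
C1: sp2
C2: sp2
C3: sp3 ✓
C4: sp3 ✓
C5: sp2
C6: sp2
C7: sp3 ✓
C8: sp3 ✓
C9: sp2
C10: sp2
4 carbons are sp3.

4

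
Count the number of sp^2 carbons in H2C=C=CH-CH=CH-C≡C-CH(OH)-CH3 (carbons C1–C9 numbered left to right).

4

C1: sp2 ✓
C2: sp
C3: sp2 ✓
C4: sp2 ✓
C5: sp2 ✓
C6: sp
C7: sp
C8: sp3
C9: sp3
C1, C3, C4, C5 → 4 sp2 carbons.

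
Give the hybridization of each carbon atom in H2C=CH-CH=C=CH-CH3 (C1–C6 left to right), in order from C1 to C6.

C1 has 3 σ bonds, plus one π bond: steric number 3 → sp2.
C2 is sp2: 3 σ bonds, plus one π bond, 3 electron-density regions.
C3 is sp2: 3 σ bonds, plus one π bond, 3 electron-density regions.
C4 (2 σ bonds, plus two π bonds) has steric number 2: sp.
C5 has 3 σ bonds, plus one π bond: steric number 3 → sp2.
C6 has 4 σ bonds: steric number 4 → sp3.

C1 sp2, C2 sp2, C3 sp2, C4 sp, C5 sp2, C6 sp3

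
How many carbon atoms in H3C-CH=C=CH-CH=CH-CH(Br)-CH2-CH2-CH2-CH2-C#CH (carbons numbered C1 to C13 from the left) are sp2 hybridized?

4

C1: sp3
C2: sp2 ✓
C3: sp
C4: sp2 ✓
C5: sp2 ✓
C6: sp2 ✓
C7: sp3
C8: sp3
C9: sp3
C10: sp3
C11: sp3
C12: sp
C13: sp
C2, C4, C5, C6 → 4 sp2 carbons.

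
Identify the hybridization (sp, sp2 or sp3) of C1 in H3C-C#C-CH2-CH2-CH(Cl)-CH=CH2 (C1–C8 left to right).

C1 is sp3: 4 σ bonds, 4 electron-density regions.

sp3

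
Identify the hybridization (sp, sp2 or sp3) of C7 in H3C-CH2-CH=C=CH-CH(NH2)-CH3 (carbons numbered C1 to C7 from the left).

sp³

C7: 4 σ bonds — 4 electron domains, sp3.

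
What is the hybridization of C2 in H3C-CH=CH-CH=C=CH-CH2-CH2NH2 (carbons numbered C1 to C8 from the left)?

C2 — 3 σ bonds, plus one π bond. Steric number 3, so sp2.

sp²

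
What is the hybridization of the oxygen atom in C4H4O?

sp^2

One O lone pair is in the aromatic π system (p orbital), the other is in an sp2 hybrid in the ring plane; O has two σ bonds + one in-plane lone pair → sp2.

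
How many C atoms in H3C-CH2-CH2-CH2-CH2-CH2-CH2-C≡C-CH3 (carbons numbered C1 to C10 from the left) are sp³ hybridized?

C1: sp3 ✓
C2: sp3 ✓
C3: sp3 ✓
C4: sp3 ✓
C5: sp3 ✓
C6: sp3 ✓
C7: sp3 ✓
C8: sp
C9: sp
C10: sp3 ✓
C1, C2, C3, C4, C5, C6, C7, C10 → 8 sp3 carbons.

8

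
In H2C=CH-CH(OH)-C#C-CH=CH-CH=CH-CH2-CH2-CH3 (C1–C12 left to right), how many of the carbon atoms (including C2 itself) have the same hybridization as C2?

6

C2 is sp2 (one π bond).
C1: sp2 ✓
C2: sp2 ✓
C3: sp3
C4: sp
C5: sp
C6: sp2 ✓
C7: sp2 ✓
C8: sp2 ✓
C9: sp2 ✓
C10: sp3
C11: sp3
C12: sp3
6 carbons are sp2.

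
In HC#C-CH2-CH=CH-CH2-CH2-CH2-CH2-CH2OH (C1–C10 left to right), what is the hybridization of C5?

sp²

C5: 3 σ bonds, plus one π bond; 3 regions of electron density → sp2.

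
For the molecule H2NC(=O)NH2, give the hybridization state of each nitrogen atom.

sp²

Both N lone pairs are conjugated with the C=O; planar sp2.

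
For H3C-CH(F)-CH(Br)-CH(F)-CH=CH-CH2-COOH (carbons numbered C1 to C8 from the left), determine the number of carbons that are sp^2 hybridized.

3

C1: sp3
C2: sp3
C3: sp3
C4: sp3
C5: sp2 ✓
C6: sp2 ✓
C7: sp3
C8: sp2 ✓
C5, C6, C8 → 3 sp2 carbons.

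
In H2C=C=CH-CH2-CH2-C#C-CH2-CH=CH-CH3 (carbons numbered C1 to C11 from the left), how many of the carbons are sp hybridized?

3

C1: sp2
C2: sp ✓
C3: sp2
C4: sp3
C5: sp3
C6: sp ✓
C7: sp ✓
C8: sp3
C9: sp2
C10: sp2
C11: sp3
C2, C6, C7 → 3 sp carbons.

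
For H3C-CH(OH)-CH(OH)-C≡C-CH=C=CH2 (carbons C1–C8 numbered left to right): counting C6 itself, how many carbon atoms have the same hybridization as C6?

C6 is sp2 (one π bond).
C1: sp3
C2: sp3
C3: sp3
C4: sp
C5: sp
C6: sp2 ✓
C7: sp
C8: sp2 ✓
2 carbons are sp2.

2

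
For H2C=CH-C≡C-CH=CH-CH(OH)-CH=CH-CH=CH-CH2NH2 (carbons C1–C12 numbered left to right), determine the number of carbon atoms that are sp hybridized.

2

C1: sp2
C2: sp2
C3: sp ✓
C4: sp ✓
C5: sp2
C6: sp2
C7: sp3
C8: sp2
C9: sp2
C10: sp2
C11: sp2
C12: sp3
C3, C4 → 2 sp carbons.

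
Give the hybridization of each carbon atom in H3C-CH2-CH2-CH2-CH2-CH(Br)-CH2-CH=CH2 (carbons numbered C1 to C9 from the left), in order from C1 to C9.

C1 sp3, C2 sp3, C3 sp3, C4 sp3, C5 sp3, C6 sp3, C7 sp3, C8 sp2, C9 sp2

C1 is sp3: 4 σ bonds, 4 electron-density regions.
C2 has 4 σ bonds: steric number 4 → sp3.
C3: 4 σ bonds; 4 regions of electron density → sp3.
C4: 4 σ bonds; 4 regions of electron density → sp3.
C5 has 4 σ bonds: steric number 4 → sp3.
C6 carries 4 σ bonds, giving a steric number of 4, so it is sp3.
C7: 4 σ bonds; 4 regions of electron density → sp3.
C8 (3 σ bonds, plus one π bond) has steric number 3: sp2.
C9 carries 3 σ bonds, plus one π bond, giving a steric number of 3, so it is sp2.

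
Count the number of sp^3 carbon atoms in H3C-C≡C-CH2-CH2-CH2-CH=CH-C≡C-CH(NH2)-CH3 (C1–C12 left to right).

6

C1: sp3 ✓
C2: sp
C3: sp
C4: sp3 ✓
C5: sp3 ✓
C6: sp3 ✓
C7: sp2
C8: sp2
C9: sp
C10: sp
C11: sp3 ✓
C12: sp3 ✓
C1, C4, C5, C6, C11, C12 → 6 sp3 carbons.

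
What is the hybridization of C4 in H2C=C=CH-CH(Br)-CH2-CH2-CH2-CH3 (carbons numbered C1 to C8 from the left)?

sp3

C4 is sp3: 4 σ bonds, 4 electron-density regions.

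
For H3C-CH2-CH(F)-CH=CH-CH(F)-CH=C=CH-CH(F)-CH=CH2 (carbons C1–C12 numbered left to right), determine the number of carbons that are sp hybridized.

C1: sp3
C2: sp3
C3: sp3
C4: sp2
C5: sp2
C6: sp3
C7: sp2
C8: sp ✓
C9: sp2
C10: sp3
C11: sp2
C12: sp2
C8 → 1 sp carbon.

1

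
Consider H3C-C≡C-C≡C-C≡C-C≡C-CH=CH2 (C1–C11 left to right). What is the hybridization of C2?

C2 — 2 σ bonds, plus two π bonds. Steric number 2, so sp.

sp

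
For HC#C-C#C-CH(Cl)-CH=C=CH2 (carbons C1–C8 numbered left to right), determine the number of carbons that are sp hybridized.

5

C1: sp ✓
C2: sp ✓
C3: sp ✓
C4: sp ✓
C5: sp3
C6: sp2
C7: sp ✓
C8: sp2
C1, C2, C3, C4, C7 → 5 sp carbons.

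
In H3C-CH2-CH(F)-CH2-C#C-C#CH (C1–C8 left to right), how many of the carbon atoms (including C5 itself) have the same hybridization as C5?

C5 is sp (two π bonds).
C1: sp3
C2: sp3
C3: sp3
C4: sp3
C5: sp ✓
C6: sp ✓
C7: sp ✓
C8: sp ✓
4 carbons are sp.

4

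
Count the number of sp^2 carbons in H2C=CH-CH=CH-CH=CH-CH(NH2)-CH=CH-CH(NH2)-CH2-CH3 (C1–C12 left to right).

C1: sp2 ✓
C2: sp2 ✓
C3: sp2 ✓
C4: sp2 ✓
C5: sp2 ✓
C6: sp2 ✓
C7: sp3
C8: sp2 ✓
C9: sp2 ✓
C10: sp3
C11: sp3
C12: sp3
C1, C2, C3, C4, C5, C6, C8, C9 → 8 sp2 carbons.

8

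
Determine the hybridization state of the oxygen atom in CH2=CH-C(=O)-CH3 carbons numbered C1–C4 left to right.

The oxygen atom: 1 σ bond and 2 lone pairs, plus one π bond; 3 regions of electron density → sp2.

sp^2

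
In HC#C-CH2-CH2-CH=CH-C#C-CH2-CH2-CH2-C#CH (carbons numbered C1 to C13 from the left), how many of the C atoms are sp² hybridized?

2

C1: sp
C2: sp
C3: sp3
C4: sp3
C5: sp2 ✓
C6: sp2 ✓
C7: sp
C8: sp
C9: sp3
C10: sp3
C11: sp3
C12: sp
C13: sp
C5, C6 → 2 sp2 carbons.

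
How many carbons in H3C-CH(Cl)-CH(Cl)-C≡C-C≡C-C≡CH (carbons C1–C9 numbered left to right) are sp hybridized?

6

C1: sp3
C2: sp3
C3: sp3
C4: sp ✓
C5: sp ✓
C6: sp ✓
C7: sp ✓
C8: sp ✓
C9: sp ✓
C4, C5, C6, C7, C8, C9 → 6 sp carbons.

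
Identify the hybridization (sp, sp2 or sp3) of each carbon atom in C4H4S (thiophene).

sp^2

Each carbon atom (3 σ bonds, plus one π bond) has steric number 3: sp2.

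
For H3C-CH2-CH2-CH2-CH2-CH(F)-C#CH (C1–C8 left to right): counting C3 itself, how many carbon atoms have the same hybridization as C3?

C3 is sp3 (only σ bonds).
C1: sp3 ✓
C2: sp3 ✓
C3: sp3 ✓
C4: sp3 ✓
C5: sp3 ✓
C6: sp3 ✓
C7: sp
C8: sp
6 carbons are sp3.

6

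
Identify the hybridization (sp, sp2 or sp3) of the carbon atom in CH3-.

Three σ bonds + one lone pair = steric number 4 → sp3, pyramidal.

sp^3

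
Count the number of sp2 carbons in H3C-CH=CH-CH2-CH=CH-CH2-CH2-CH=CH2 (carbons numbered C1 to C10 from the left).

C1: sp3
C2: sp2 ✓
C3: sp2 ✓
C4: sp3
C5: sp2 ✓
C6: sp2 ✓
C7: sp3
C8: sp3
C9: sp2 ✓
C10: sp2 ✓
C2, C3, C5, C6, C9, C10 → 6 sp2 carbons.

6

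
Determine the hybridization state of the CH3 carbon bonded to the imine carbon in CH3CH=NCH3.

The CH3 carbon bonded to the imine carbon carries 4 σ bonds, giving a steric number of 4, so it is sp3.

sp^3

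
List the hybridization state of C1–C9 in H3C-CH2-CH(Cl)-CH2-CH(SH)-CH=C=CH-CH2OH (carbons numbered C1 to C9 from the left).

C1 carries 4 σ bonds, giving a steric number of 4, so it is sp3.
C2 — 4 σ bonds. Steric number 4, so sp3.
C3 is sp3: 4 σ bonds, 4 electron-density regions.
C4 is sp3: 4 σ bonds, 4 electron-density regions.
C5 is sp3: 4 σ bonds, 4 electron-density regions.
C6 carries 3 σ bonds, plus one π bond, giving a steric number of 3, so it is sp2.
C7: 2 σ bonds, plus two π bonds — 2 electron domains, sp.
C8: 3 σ bonds, plus one π bond — 3 electron domains, sp2.
C9: 4 σ bonds — 4 electron domains, sp3.

C1 sp3, C2 sp3, C3 sp3, C4 sp3, C5 sp3, C6 sp2, C7 sp, C8 sp2, C9 sp3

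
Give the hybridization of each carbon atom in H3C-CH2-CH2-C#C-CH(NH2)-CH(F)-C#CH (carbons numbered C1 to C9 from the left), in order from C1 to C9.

C1 sp3, C2 sp3, C3 sp3, C4 sp, C5 sp, C6 sp3, C7 sp3, C8 sp, C9 sp

C1 has 4 σ bonds: steric number 4 → sp3.
C2 has 4 σ bonds: steric number 4 → sp3.
C3 — 4 σ bonds. Steric number 4, so sp3.
C4: 2 σ bonds, plus two π bonds; 2 regions of electron density → sp.
C5: 2 σ bonds, plus two π bonds; 2 regions of electron density → sp.
C6 is sp3: 4 σ bonds, 4 electron-density regions.
C7 carries 4 σ bonds, giving a steric number of 4, so it is sp3.
C8: 2 σ bonds, plus two π bonds — 2 electron domains, sp.
C9 (2 σ bonds, plus two π bonds) has steric number 2: sp.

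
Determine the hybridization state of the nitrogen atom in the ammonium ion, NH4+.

Four σ bonds, no lone pair → sp3, tetrahedral.

sp^3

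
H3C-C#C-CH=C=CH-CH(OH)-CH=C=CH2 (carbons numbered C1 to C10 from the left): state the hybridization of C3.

C3 (2 σ bonds, plus two π bonds) has steric number 2: sp.

sp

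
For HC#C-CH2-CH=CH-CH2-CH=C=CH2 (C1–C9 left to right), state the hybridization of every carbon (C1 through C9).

C1 — 2 σ bonds, plus two π bonds. Steric number 2, so sp.
C2 is sp: 2 σ bonds, plus two π bonds, 2 electron-density regions.
C3: 4 σ bonds; 4 regions of electron density → sp3.
C4 (3 σ bonds, plus one π bond) has steric number 3: sp2.
C5 carries 3 σ bonds, plus one π bond, giving a steric number of 3, so it is sp2.
C6 has 4 σ bonds: steric number 4 → sp3.
C7: 3 σ bonds, plus one π bond; 3 regions of electron density → sp2.
C8 — 2 σ bonds, plus two π bonds. Steric number 2, so sp.
C9 is sp2: 3 σ bonds, plus one π bond, 3 electron-density regions.

C1 sp, C2 sp, C3 sp3, C4 sp2, C5 sp2, C6 sp3, C7 sp2, C8 sp, C9 sp2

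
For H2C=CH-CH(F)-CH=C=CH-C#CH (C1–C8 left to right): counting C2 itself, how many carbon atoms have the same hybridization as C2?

4

C2 is sp2 (one π bond).
C1: sp2 ✓
C2: sp2 ✓
C3: sp3
C4: sp2 ✓
C5: sp
C6: sp2 ✓
C7: sp
C8: sp
4 carbons are sp2.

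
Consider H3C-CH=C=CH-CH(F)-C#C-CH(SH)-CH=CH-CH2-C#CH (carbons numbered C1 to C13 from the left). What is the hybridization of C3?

sp

C3: 2 σ bonds, plus two π bonds; 2 regions of electron density → sp.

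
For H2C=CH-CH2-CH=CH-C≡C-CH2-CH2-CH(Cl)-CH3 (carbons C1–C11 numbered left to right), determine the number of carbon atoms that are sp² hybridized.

C1: sp2 ✓
C2: sp2 ✓
C3: sp3
C4: sp2 ✓
C5: sp2 ✓
C6: sp
C7: sp
C8: sp3
C9: sp3
C10: sp3
C11: sp3
C1, C2, C4, C5 → 4 sp2 carbons.

4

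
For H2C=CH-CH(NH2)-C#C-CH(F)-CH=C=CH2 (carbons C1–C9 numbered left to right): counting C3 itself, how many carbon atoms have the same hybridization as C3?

2

C3 is sp3 (only σ bonds).
C1: sp2
C2: sp2
C3: sp3 ✓
C4: sp
C5: sp
C6: sp3 ✓
C7: sp2
C8: sp
C9: sp2
2 carbons are sp3.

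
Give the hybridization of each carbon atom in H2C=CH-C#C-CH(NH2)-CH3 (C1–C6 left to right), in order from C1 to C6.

C1 is sp2: 3 σ bonds, plus one π bond, 3 electron-density regions.
C2: 3 σ bonds, plus one π bond; 3 regions of electron density → sp2.
C3 — 2 σ bonds, plus two π bonds. Steric number 2, so sp.
C4: 2 σ bonds, plus two π bonds — 2 electron domains, sp.
C5 carries 4 σ bonds, giving a steric number of 4, so it is sp3.
C6: 4 σ bonds; 4 regions of electron density → sp3.

C1 sp2, C2 sp2, C3 sp, C4 sp, C5 sp3, C6 sp3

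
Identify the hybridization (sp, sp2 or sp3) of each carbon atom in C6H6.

Every ring carbon has three σ bonds and contributes one p electron to the aromatic π system.

sp2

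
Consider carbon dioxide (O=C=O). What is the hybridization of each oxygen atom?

One σ bond + two lone pairs = steric number 3 → sp2.

sp²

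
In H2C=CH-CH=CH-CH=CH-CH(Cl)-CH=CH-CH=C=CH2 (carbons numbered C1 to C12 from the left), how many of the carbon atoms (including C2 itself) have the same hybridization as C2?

10

C2 is sp2 (one π bond).
C1: sp2 ✓
C2: sp2 ✓
C3: sp2 ✓
C4: sp2 ✓
C5: sp2 ✓
C6: sp2 ✓
C7: sp3
C8: sp2 ✓
C9: sp2 ✓
C10: sp2 ✓
C11: sp
C12: sp2 ✓
10 carbons are sp2.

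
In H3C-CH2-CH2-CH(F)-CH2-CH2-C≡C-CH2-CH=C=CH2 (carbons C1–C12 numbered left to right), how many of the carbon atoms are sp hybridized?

3

C1: sp3
C2: sp3
C3: sp3
C4: sp3
C5: sp3
C6: sp3
C7: sp ✓
C8: sp ✓
C9: sp3
C10: sp2
C11: sp ✓
C12: sp2
C7, C8, C11 → 3 sp carbons.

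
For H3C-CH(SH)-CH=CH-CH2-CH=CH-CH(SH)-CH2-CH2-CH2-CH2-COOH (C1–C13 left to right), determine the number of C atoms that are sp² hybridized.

5

C1: sp3
C2: sp3
C3: sp2 ✓
C4: sp2 ✓
C5: sp3
C6: sp2 ✓
C7: sp2 ✓
C8: sp3
C9: sp3
C10: sp3
C11: sp3
C12: sp3
C13: sp2 ✓
C3, C4, C6, C7, C13 → 5 sp2 carbons.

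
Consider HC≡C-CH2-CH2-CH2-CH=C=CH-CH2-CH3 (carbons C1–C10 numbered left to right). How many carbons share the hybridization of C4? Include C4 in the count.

C4 is sp3 (only σ bonds).
C1: sp
C2: sp
C3: sp3 ✓
C4: sp3 ✓
C5: sp3 ✓
C6: sp2
C7: sp
C8: sp2
C9: sp3 ✓
C10: sp3 ✓
5 carbons are sp3.

5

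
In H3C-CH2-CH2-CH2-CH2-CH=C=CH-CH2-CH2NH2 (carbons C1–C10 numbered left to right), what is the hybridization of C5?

C5 — 4 σ bonds. Steric number 4, so sp3.

sp3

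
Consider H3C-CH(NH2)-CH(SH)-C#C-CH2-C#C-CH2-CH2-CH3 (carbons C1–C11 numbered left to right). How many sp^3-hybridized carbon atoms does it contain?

C1: sp3 ✓
C2: sp3 ✓
C3: sp3 ✓
C4: sp
C5: sp
C6: sp3 ✓
C7: sp
C8: sp
C9: sp3 ✓
C10: sp3 ✓
C11: sp3 ✓
C1, C2, C3, C6, C9, C10, C11 → 7 sp3 carbons.

7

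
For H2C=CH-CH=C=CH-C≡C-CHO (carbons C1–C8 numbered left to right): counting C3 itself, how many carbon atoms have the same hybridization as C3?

5

C3 is sp2 (one π bond).
C1: sp2 ✓
C2: sp2 ✓
C3: sp2 ✓
C4: sp
C5: sp2 ✓
C6: sp
C7: sp
C8: sp2 ✓
5 carbons are sp2.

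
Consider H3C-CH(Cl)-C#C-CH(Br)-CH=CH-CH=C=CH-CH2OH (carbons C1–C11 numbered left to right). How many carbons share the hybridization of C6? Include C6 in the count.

C6 is sp2 (one π bond).
C1: sp3
C2: sp3
C3: sp
C4: sp
C5: sp3
C6: sp2 ✓
C7: sp2 ✓
C8: sp2 ✓
C9: sp
C10: sp2 ✓
C11: sp3
4 carbons are sp2.

4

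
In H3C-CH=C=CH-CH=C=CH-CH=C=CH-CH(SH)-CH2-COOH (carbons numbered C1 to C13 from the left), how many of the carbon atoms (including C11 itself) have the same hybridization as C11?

C11 is sp3 (only σ bonds).
C1: sp3 ✓
C2: sp2
C3: sp
C4: sp2
C5: sp2
C6: sp
C7: sp2
C8: sp2
C9: sp
C10: sp2
C11: sp3 ✓
C12: sp3 ✓
C13: sp2
3 carbons are sp3.

3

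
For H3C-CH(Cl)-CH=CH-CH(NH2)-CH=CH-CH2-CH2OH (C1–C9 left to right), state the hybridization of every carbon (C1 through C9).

C1 carries 4 σ bonds, giving a steric number of 4, so it is sp3.
C2: 4 σ bonds — 4 electron domains, sp3.
C3 — 3 σ bonds, plus one π bond. Steric number 3, so sp2.
C4 has 3 σ bonds, plus one π bond: steric number 3 → sp2.
C5: 4 σ bonds; 4 regions of electron density → sp3.
C6 (3 σ bonds, plus one π bond) has steric number 3: sp2.
C7: 3 σ bonds, plus one π bond — 3 electron domains, sp2.
C8: 4 σ bonds; 4 regions of electron density → sp3.
C9: 4 σ bonds; 4 regions of electron density → sp3.

C1 sp3, C2 sp3, C3 sp2, C4 sp2, C5 sp3, C6 sp2, C7 sp2, C8 sp3, C9 sp3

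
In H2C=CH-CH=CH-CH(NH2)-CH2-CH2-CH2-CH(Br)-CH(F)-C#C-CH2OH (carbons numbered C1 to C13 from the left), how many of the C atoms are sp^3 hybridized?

C1: sp2
C2: sp2
C3: sp2
C4: sp2
C5: sp3 ✓
C6: sp3 ✓
C7: sp3 ✓
C8: sp3 ✓
C9: sp3 ✓
C10: sp3 ✓
C11: sp
C12: sp
C13: sp3 ✓
C5, C6, C7, C8, C9, C10, C13 → 7 sp3 carbons.

7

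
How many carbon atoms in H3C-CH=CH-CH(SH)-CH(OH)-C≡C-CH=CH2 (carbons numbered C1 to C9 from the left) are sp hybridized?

2

C1: sp3
C2: sp2
C3: sp2
C4: sp3
C5: sp3
C6: sp ✓
C7: sp ✓
C8: sp2
C9: sp2
C6, C7 → 2 sp carbons.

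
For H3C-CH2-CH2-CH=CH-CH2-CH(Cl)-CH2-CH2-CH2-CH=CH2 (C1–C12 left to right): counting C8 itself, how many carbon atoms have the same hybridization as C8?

8

C8 is sp3 (only σ bonds).
C1: sp3 ✓
C2: sp3 ✓
C3: sp3 ✓
C4: sp2
C5: sp2
C6: sp3 ✓
C7: sp3 ✓
C8: sp3 ✓
C9: sp3 ✓
C10: sp3 ✓
C11: sp2
C12: sp2
8 carbons are sp3.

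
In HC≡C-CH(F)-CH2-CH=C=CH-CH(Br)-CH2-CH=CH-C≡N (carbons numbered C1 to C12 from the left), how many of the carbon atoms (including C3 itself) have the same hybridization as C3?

4

C3 is sp3 (only σ bonds).
C1: sp
C2: sp
C3: sp3 ✓
C4: sp3 ✓
C5: sp2
C6: sp
C7: sp2
C8: sp3 ✓
C9: sp3 ✓
C10: sp2
C11: sp2
C12: sp
4 carbons are sp3.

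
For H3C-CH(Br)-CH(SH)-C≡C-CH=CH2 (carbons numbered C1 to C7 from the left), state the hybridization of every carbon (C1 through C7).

C1 sp3, C2 sp3, C3 sp3, C4 sp, C5 sp, C6 sp2, C7 sp2

C1 (4 σ bonds) has steric number 4: sp3.
C2 is sp3: 4 σ bonds, 4 electron-density regions.
C3: 4 σ bonds — 4 electron domains, sp3.
C4 — 2 σ bonds, plus two π bonds. Steric number 2, so sp.
C5 is sp: 2 σ bonds, plus two π bonds, 2 electron-density regions.
C6 — 3 σ bonds, plus one π bond. Steric number 3, so sp2.
C7 has 3 σ bonds, plus one π bond: steric number 3 → sp2.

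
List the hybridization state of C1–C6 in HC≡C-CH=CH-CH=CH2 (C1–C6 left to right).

C1 sp, C2 sp, C3 sp2, C4 sp2, C5 sp2, C6 sp2

C1: 2 σ bonds, plus two π bonds; 2 regions of electron density → sp.
C2 has 2 σ bonds, plus two π bonds: steric number 2 → sp.
C3 carries 3 σ bonds, plus one π bond, giving a steric number of 3, so it is sp2.
C4 carries 3 σ bonds, plus one π bond, giving a steric number of 3, so it is sp2.
C5 (3 σ bonds, plus one π bond) has steric number 3: sp2.
C6 carries 3 σ bonds, plus one π bond, giving a steric number of 3, so it is sp2.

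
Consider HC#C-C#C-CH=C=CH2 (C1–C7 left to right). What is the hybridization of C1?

C1 is sp: 2 σ bonds, plus two π bonds, 2 electron-density regions.

sp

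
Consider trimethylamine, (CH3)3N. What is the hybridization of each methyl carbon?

sp3

Each methyl carbon: 4 σ bonds; 4 regions of electron density → sp3.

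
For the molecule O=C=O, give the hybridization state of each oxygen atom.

One σ bond + two lone pairs = steric number 3 → sp2.

sp²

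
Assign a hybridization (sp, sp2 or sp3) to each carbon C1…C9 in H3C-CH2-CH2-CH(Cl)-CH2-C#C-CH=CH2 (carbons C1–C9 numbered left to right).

C1 — 4 σ bonds. Steric number 4, so sp3.
C2 carries 4 σ bonds, giving a steric number of 4, so it is sp3.
C3 (4 σ bonds) has steric number 4: sp3.
C4 — 4 σ bonds. Steric number 4, so sp3.
C5 has 4 σ bonds: steric number 4 → sp3.
C6: 2 σ bonds, plus two π bonds; 2 regions of electron density → sp.
C7 has 2 σ bonds, plus two π bonds: steric number 2 → sp.
C8 is sp2: 3 σ bonds, plus one π bond, 3 electron-density regions.
C9: 3 σ bonds, plus one π bond — 3 electron domains, sp2.

C1 sp3, C2 sp3, C3 sp3, C4 sp3, C5 sp3, C6 sp, C7 sp, C8 sp2, C9 sp2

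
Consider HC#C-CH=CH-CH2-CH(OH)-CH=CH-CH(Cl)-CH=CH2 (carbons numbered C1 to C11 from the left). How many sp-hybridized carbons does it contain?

2

C1: sp ✓
C2: sp ✓
C3: sp2
C4: sp2
C5: sp3
C6: sp3
C7: sp2
C8: sp2
C9: sp3
C10: sp2
C11: sp2
C1, C2 → 2 sp carbons.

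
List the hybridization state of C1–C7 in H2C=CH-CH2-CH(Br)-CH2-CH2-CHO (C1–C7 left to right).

C1 sp2, C2 sp2, C3 sp3, C4 sp3, C5 sp3, C6 sp3, C7 sp2

C1: 3 σ bonds, plus one π bond; 3 regions of electron density → sp2.
C2 carries 3 σ bonds, plus one π bond, giving a steric number of 3, so it is sp2.
C3 (4 σ bonds) has steric number 4: sp3.
C4: 4 σ bonds — 4 electron domains, sp3.
C5 — 4 σ bonds. Steric number 4, so sp3.
C6: 4 σ bonds — 4 electron domains, sp3.
C7 (3 σ bonds, plus one π bond) has steric number 3: sp2.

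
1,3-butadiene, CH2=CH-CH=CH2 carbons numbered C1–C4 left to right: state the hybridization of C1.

sp2

C1 has 3 σ bonds, plus one π bond: steric number 3 → sp2.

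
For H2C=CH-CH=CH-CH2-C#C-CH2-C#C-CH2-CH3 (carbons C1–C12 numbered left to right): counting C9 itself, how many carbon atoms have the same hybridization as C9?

4

C9 is sp (two π bonds).
C1: sp2
C2: sp2
C3: sp2
C4: sp2
C5: sp3
C6: sp ✓
C7: sp ✓
C8: sp3
C9: sp ✓
C10: sp ✓
C11: sp3
C12: sp3
4 carbons are sp.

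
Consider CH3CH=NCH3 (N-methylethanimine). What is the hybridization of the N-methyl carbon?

sp^3

The N-methyl carbon: 4 σ bonds — 4 electron domains, sp3.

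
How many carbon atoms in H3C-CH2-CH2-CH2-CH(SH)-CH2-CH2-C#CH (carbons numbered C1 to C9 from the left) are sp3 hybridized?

C1: sp3 ✓
C2: sp3 ✓
C3: sp3 ✓
C4: sp3 ✓
C5: sp3 ✓
C6: sp3 ✓
C7: sp3 ✓
C8: sp
C9: sp
C1, C2, C3, C4, C5, C6, C7 → 7 sp3 carbons.

7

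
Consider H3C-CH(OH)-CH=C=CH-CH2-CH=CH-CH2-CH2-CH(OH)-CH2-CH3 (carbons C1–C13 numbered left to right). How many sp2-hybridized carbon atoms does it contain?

4

C1: sp3
C2: sp3
C3: sp2 ✓
C4: sp
C5: sp2 ✓
C6: sp3
C7: sp2 ✓
C8: sp2 ✓
C9: sp3
C10: sp3
C11: sp3
C12: sp3
C13: sp3
C3, C5, C7, C8 → 4 sp2 carbons.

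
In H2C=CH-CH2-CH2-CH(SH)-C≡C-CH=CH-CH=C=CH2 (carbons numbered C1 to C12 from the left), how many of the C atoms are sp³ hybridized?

C1: sp2
C2: sp2
C3: sp3 ✓
C4: sp3 ✓
C5: sp3 ✓
C6: sp
C7: sp
C8: sp2
C9: sp2
C10: sp2
C11: sp
C12: sp2
C3, C4, C5 → 3 sp3 carbons.

3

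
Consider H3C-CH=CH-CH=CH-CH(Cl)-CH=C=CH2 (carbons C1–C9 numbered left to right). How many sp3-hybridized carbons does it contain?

2

C1: sp3 ✓
C2: sp2
C3: sp2
C4: sp2
C5: sp2
C6: sp3 ✓
C7: sp2
C8: sp
C9: sp2
C1, C6 → 2 sp3 carbons.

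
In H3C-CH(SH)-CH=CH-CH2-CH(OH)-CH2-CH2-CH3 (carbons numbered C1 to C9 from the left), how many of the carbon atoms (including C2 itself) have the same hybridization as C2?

7

C2 is sp3 (only σ bonds).
C1: sp3 ✓
C2: sp3 ✓
C3: sp2
C4: sp2
C5: sp3 ✓
C6: sp3 ✓
C7: sp3 ✓
C8: sp3 ✓
C9: sp3 ✓
7 carbons are sp3.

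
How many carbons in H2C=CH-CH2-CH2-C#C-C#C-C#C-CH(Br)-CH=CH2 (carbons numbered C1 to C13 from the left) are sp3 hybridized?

3

C1: sp2
C2: sp2
C3: sp3 ✓
C4: sp3 ✓
C5: sp
C6: sp
C7: sp
C8: sp
C9: sp
C10: sp
C11: sp3 ✓
C12: sp2
C13: sp2
C3, C4, C11 → 3 sp3 carbons.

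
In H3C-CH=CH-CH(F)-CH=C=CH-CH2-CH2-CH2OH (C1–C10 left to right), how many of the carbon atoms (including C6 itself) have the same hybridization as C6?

1

C6 is sp (two π bonds).
C1: sp3
C2: sp2
C3: sp2
C4: sp3
C5: sp2
C6: sp ✓
C7: sp2
C8: sp3
C9: sp3
C10: sp3
1 carbon is sp.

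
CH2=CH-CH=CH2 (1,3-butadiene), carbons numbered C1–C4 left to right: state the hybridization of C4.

sp2

C4 (3 σ bonds, plus one π bond) has steric number 3: sp2.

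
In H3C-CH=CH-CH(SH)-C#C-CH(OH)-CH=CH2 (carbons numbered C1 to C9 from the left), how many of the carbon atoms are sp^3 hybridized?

3

C1: sp3 ✓
C2: sp2
C3: sp2
C4: sp3 ✓
C5: sp
C6: sp
C7: sp3 ✓
C8: sp2
C9: sp2
C1, C4, C7 → 3 sp3 carbons.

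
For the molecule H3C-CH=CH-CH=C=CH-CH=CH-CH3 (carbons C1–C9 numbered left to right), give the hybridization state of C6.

sp²

C6 is sp2: 3 σ bonds, plus one π bond, 3 electron-density regions.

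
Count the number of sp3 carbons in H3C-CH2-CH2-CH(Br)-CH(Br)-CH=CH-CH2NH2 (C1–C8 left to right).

C1: sp3 ✓
C2: sp3 ✓
C3: sp3 ✓
C4: sp3 ✓
C5: sp3 ✓
C6: sp2
C7: sp2
C8: sp3 ✓
C1, C2, C3, C4, C5, C8 → 6 sp3 carbons.

6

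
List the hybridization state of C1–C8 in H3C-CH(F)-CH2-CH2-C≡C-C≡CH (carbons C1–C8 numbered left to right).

C1 sp3, C2 sp3, C3 sp3, C4 sp3, C5 sp, C6 sp, C7 sp, C8 sp

C1 (4 σ bonds) has steric number 4: sp3.
C2 has 4 σ bonds: steric number 4 → sp3.
C3 (4 σ bonds) has steric number 4: sp3.
C4: 4 σ bonds; 4 regions of electron density → sp3.
C5: 2 σ bonds, plus two π bonds; 2 regions of electron density → sp.
C6: 2 σ bonds, plus two π bonds — 2 electron domains, sp.
C7 (2 σ bonds, plus two π bonds) has steric number 2: sp.
C8 carries 2 σ bonds, plus two π bonds, giving a steric number of 2, so it is sp.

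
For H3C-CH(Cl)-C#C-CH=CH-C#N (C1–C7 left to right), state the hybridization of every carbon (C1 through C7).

C1 sp3, C2 sp3, C3 sp, C4 sp, C5 sp2, C6 sp2, C7 sp

C1 — 4 σ bonds. Steric number 4, so sp3.
C2 is sp3: 4 σ bonds, 4 electron-density regions.
C3: 2 σ bonds, plus two π bonds; 2 regions of electron density → sp.
C4 (2 σ bonds, plus two π bonds) has steric number 2: sp.
C5: 3 σ bonds, plus one π bond; 3 regions of electron density → sp2.
C6 carries 3 σ bonds, plus one π bond, giving a steric number of 3, so it is sp2.
C7 carries 2 σ bonds, plus two π bonds, giving a steric number of 2, so it is sp.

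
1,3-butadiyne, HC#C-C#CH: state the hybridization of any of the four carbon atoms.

Every carbon is part of a C≡C triple bond: two σ regions → sp.

sp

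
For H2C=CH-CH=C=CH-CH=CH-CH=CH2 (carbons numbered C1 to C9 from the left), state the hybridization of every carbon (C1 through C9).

C1 is sp2: 3 σ bonds, plus one π bond, 3 electron-density regions.
C2 — 3 σ bonds, plus one π bond. Steric number 3, so sp2.
C3: 3 σ bonds, plus one π bond; 3 regions of electron density → sp2.
C4: 2 σ bonds, plus two π bonds; 2 regions of electron density → sp.
C5: 3 σ bonds, plus one π bond; 3 regions of electron density → sp2.
C6: 3 σ bonds, plus one π bond; 3 regions of electron density → sp2.
C7 carries 3 σ bonds, plus one π bond, giving a steric number of 3, so it is sp2.
C8: 3 σ bonds, plus one π bond — 3 electron domains, sp2.
C9 — 3 σ bonds, plus one π bond. Steric number 3, so sp2.

C1 sp2, C2 sp2, C3 sp2, C4 sp, C5 sp2, C6 sp2, C7 sp2, C8 sp2, C9 sp2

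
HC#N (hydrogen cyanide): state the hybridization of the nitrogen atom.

sp

The nitrogen atom — 1 σ bond and 1 lone pair, plus two π bonds. Steric number 2, so sp.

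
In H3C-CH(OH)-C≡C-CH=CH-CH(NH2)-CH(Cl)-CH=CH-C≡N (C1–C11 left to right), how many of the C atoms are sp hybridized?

C1: sp3
C2: sp3
C3: sp ✓
C4: sp ✓
C5: sp2
C6: sp2
C7: sp3
C8: sp3
C9: sp2
C10: sp2
C11: sp ✓
C3, C4, C11 → 3 sp carbons.

3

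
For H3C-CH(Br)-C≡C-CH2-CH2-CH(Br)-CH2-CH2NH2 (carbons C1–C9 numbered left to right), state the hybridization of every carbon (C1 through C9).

C1: 4 σ bonds — 4 electron domains, sp3.
C2 has 4 σ bonds: steric number 4 → sp3.
C3 (2 σ bonds, plus two π bonds) has steric number 2: sp.
C4 (2 σ bonds, plus two π bonds) has steric number 2: sp.
C5 — 4 σ bonds. Steric number 4, so sp3.
C6 is sp3: 4 σ bonds, 4 electron-density regions.
C7 carries 4 σ bonds, giving a steric number of 4, so it is sp3.
C8 is sp3: 4 σ bonds, 4 electron-density regions.
C9 (4 σ bonds) has steric number 4: sp3.

C1 sp3, C2 sp3, C3 sp, C4 sp, C5 sp3, C6 sp3, C7 sp3, C8 sp3, C9 sp3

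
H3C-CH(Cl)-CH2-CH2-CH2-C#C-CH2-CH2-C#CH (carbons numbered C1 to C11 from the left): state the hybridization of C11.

C11 (2 σ bonds, plus two π bonds) has steric number 2: sp.

sp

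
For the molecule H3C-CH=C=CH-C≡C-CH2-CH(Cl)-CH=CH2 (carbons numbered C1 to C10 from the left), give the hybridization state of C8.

C8 has 4 σ bonds: steric number 4 → sp3.

sp³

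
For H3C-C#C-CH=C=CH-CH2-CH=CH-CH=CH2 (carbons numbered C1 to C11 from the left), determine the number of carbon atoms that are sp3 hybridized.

C1: sp3 ✓
C2: sp
C3: sp
C4: sp2
C5: sp
C6: sp2
C7: sp3 ✓
C8: sp2
C9: sp2
C10: sp2
C11: sp2
C1, C7 → 2 sp3 carbons.

2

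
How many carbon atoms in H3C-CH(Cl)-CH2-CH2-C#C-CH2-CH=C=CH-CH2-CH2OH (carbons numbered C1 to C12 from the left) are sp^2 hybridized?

C1: sp3
C2: sp3
C3: sp3
C4: sp3
C5: sp
C6: sp
C7: sp3
C8: sp2 ✓
C9: sp
C10: sp2 ✓
C11: sp3
C12: sp3
C8, C10 → 2 sp2 carbons.

2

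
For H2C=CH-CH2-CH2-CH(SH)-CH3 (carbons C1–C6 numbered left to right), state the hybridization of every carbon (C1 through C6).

C1: 3 σ bonds, plus one π bond — 3 electron domains, sp2.
C2 is sp2: 3 σ bonds, plus one π bond, 3 electron-density regions.
C3: 4 σ bonds; 4 regions of electron density → sp3.
C4 is sp3: 4 σ bonds, 4 electron-density regions.
C5: 4 σ bonds; 4 regions of electron density → sp3.
C6 (4 σ bonds) has steric number 4: sp3.

C1 sp2, C2 sp2, C3 sp3, C4 sp3, C5 sp3, C6 sp3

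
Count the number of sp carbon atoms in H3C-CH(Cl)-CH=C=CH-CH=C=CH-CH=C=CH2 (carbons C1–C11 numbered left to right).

C1: sp3
C2: sp3
C3: sp2
C4: sp ✓
C5: sp2
C6: sp2
C7: sp ✓
C8: sp2
C9: sp2
C10: sp ✓
C11: sp2
C4, C7, C10 → 3 sp carbons.

3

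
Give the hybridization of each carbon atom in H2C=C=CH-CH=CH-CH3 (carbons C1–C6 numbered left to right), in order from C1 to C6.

C1 has 3 σ bonds, plus one π bond: steric number 3 → sp2.
C2 carries 2 σ bonds, plus two π bonds, giving a steric number of 2, so it is sp.
C3 is sp2: 3 σ bonds, plus one π bond, 3 electron-density regions.
C4 (3 σ bonds, plus one π bond) has steric number 3: sp2.
C5 carries 3 σ bonds, plus one π bond, giving a steric number of 3, so it is sp2.
C6 is sp3: 4 σ bonds, 4 electron-density regions.

C1 sp2, C2 sp, C3 sp2, C4 sp2, C5 sp2, C6 sp3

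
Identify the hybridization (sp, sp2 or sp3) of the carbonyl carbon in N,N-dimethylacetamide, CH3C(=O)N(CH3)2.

The carbonyl carbon has 3 σ bonds, plus one π bond: steric number 3 → sp2.

sp²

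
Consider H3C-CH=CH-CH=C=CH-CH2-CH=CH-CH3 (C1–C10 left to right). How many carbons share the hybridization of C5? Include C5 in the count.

1

C5 is sp (two π bonds).
C1: sp3
C2: sp2
C3: sp2
C4: sp2
C5: sp ✓
C6: sp2
C7: sp3
C8: sp2
C9: sp2
C10: sp3
1 carbon is sp.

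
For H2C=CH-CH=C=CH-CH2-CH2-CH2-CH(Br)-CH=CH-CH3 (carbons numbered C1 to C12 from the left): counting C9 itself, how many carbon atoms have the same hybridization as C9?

C9 is sp3 (only σ bonds).
C1: sp2
C2: sp2
C3: sp2
C4: sp
C5: sp2
C6: sp3 ✓
C7: sp3 ✓
C8: sp3 ✓
C9: sp3 ✓
C10: sp2
C11: sp2
C12: sp3 ✓
5 carbons are sp3.

5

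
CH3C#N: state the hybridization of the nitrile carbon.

sp

The nitrile carbon is sp: 2 σ bonds, plus two π bonds, 2 electron-density regions.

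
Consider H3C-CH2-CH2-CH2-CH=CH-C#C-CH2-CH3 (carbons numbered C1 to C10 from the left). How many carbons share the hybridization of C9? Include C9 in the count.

6

C9 is sp3 (only σ bonds).
C1: sp3 ✓
C2: sp3 ✓
C3: sp3 ✓
C4: sp3 ✓
C5: sp2
C6: sp2
C7: sp
C8: sp
C9: sp3 ✓
C10: sp3 ✓
6 carbons are sp3.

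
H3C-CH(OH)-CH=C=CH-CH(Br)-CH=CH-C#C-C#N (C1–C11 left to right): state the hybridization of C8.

C8 (3 σ bonds, plus one π bond) has steric number 3: sp2.

sp^2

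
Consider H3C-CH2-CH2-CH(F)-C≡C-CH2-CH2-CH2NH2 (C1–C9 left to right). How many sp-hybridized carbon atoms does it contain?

2

C1: sp3
C2: sp3
C3: sp3
C4: sp3
C5: sp ✓
C6: sp ✓
C7: sp3
C8: sp3
C9: sp3
C5, C6 → 2 sp carbons.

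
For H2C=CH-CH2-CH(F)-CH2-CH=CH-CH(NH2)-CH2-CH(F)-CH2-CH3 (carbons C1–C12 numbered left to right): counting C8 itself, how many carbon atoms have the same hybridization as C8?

8

C8 is sp3 (only σ bonds).
C1: sp2
C2: sp2
C3: sp3 ✓
C4: sp3 ✓
C5: sp3 ✓
C6: sp2
C7: sp2
C8: sp3 ✓
C9: sp3 ✓
C10: sp3 ✓
C11: sp3 ✓
C12: sp3 ✓
8 carbons are sp3.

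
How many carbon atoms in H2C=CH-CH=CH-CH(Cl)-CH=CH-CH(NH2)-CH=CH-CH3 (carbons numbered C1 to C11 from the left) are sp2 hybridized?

C1: sp2 ✓
C2: sp2 ✓
C3: sp2 ✓
C4: sp2 ✓
C5: sp3
C6: sp2 ✓
C7: sp2 ✓
C8: sp3
C9: sp2 ✓
C10: sp2 ✓
C11: sp3
C1, C2, C3, C4, C6, C7, C9, C10 → 8 sp2 carbons.

8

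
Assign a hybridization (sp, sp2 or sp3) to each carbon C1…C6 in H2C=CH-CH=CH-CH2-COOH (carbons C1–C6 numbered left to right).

C1 sp2, C2 sp2, C3 sp2, C4 sp2, C5 sp3, C6 sp2

C1: 3 σ bonds, plus one π bond — 3 electron domains, sp2.
C2 — 3 σ bonds, plus one π bond. Steric number 3, so sp2.
C3 has 3 σ bonds, plus one π bond: steric number 3 → sp2.
C4 carries 3 σ bonds, plus one π bond, giving a steric number of 3, so it is sp2.
C5 — 4 σ bonds. Steric number 4, so sp3.
C6 is sp2: 3 σ bonds, plus one π bond, 3 electron-density regions.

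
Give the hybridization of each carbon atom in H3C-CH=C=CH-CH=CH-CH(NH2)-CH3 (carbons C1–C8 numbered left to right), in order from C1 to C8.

C1 sp3, C2 sp2, C3 sp, C4 sp2, C5 sp2, C6 sp2, C7 sp3, C8 sp3

C1 — 4 σ bonds. Steric number 4, so sp3.
C2 is sp2: 3 σ bonds, plus one π bond, 3 electron-density regions.
C3 — 2 σ bonds, plus two π bonds. Steric number 2, so sp.
C4: 3 σ bonds, plus one π bond — 3 electron domains, sp2.
C5 — 3 σ bonds, plus one π bond. Steric number 3, so sp2.
C6: 3 σ bonds, plus one π bond — 3 electron domains, sp2.
C7 — 4 σ bonds. Steric number 4, so sp3.
C8: 4 σ bonds — 4 electron domains, sp3.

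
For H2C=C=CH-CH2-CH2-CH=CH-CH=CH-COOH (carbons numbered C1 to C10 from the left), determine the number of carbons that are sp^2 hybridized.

C1: sp2 ✓
C2: sp
C3: sp2 ✓
C4: sp3
C5: sp3
C6: sp2 ✓
C7: sp2 ✓
C8: sp2 ✓
C9: sp2 ✓
C10: sp2 ✓
C1, C3, C6, C7, C8, C9, C10 → 7 sp2 carbons.

7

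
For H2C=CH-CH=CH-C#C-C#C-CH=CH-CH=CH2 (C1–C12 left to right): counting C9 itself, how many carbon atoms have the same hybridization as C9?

C9 is sp2 (one π bond).
C1: sp2 ✓
C2: sp2 ✓
C3: sp2 ✓
C4: sp2 ✓
C5: sp
C6: sp
C7: sp
C8: sp
C9: sp2 ✓
C10: sp2 ✓
C11: sp2 ✓
C12: sp2 ✓
8 carbons are sp2.

8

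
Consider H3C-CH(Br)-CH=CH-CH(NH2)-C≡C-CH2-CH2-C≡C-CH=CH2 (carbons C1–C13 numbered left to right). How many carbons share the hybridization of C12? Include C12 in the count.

C12 is sp2 (one π bond).
C1: sp3
C2: sp3
C3: sp2 ✓
C4: sp2 ✓
C5: sp3
C6: sp
C7: sp
C8: sp3
C9: sp3
C10: sp
C11: sp
C12: sp2 ✓
C13: sp2 ✓
4 carbons are sp2.

4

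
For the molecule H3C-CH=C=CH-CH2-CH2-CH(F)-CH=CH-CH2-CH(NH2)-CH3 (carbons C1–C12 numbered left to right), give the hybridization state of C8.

C8: 3 σ bonds, plus one π bond — 3 electron domains, sp2.

sp^2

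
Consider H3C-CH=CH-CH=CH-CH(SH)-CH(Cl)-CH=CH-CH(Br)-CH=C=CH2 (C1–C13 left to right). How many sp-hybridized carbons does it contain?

C1: sp3
C2: sp2
C3: sp2
C4: sp2
C5: sp2
C6: sp3
C7: sp3
C8: sp2
C9: sp2
C10: sp3
C11: sp2
C12: sp ✓
C13: sp2
C12 → 1 sp carbon.

1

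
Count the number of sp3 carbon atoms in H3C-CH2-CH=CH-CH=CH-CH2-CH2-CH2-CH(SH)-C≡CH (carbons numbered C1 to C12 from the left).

6

C1: sp3 ✓
C2: sp3 ✓
C3: sp2
C4: sp2
C5: sp2
C6: sp2
C7: sp3 ✓
C8: sp3 ✓
C9: sp3 ✓
C10: sp3 ✓
C11: sp
C12: sp
C1, C2, C7, C8, C9, C10 → 6 sp3 carbons.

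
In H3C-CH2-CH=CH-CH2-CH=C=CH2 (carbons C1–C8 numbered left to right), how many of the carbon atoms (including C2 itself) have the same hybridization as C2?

3

C2 is sp3 (only σ bonds).
C1: sp3 ✓
C2: sp3 ✓
C3: sp2
C4: sp2
C5: sp3 ✓
C6: sp2
C7: sp
C8: sp2
3 carbons are sp3.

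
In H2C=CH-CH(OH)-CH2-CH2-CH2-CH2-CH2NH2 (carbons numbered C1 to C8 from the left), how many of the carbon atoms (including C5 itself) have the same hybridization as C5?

C5 is sp3 (only σ bonds).
C1: sp2
C2: sp2
C3: sp3 ✓
C4: sp3 ✓
C5: sp3 ✓
C6: sp3 ✓
C7: sp3 ✓
C8: sp3 ✓
6 carbons are sp3.

6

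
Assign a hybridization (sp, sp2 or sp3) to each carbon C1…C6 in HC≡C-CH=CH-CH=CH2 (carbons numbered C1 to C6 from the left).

C1 sp, C2 sp, C3 sp2, C4 sp2, C5 sp2, C6 sp2

C1 (2 σ bonds, plus two π bonds) has steric number 2: sp.
C2: 2 σ bonds, plus two π bonds — 2 electron domains, sp.
C3 — 3 σ bonds, plus one π bond. Steric number 3, so sp2.
C4 is sp2: 3 σ bonds, plus one π bond, 3 electron-density regions.
C5 carries 3 σ bonds, plus one π bond, giving a steric number of 3, so it is sp2.
C6 (3 σ bonds, plus one π bond) has steric number 3: sp2.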